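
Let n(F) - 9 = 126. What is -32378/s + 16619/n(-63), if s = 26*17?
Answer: 1487284/29835 ≈ 49.850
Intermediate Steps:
s = 442
n(F) = 135 (n(F) = 9 + 126 = 135)
-32378/s + 16619/n(-63) = -32378/442 + 16619/135 = -32378*1/442 + 16619*(1/135) = -16189/221 + 16619/135 = 1487284/29835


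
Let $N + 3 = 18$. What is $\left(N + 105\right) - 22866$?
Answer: $-22746$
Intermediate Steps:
$N = 15$ ($N = -3 + 18 = 15$)
$\left(N + 105\right) - 22866 = \left(15 + 105\right) - 22866 = 120 - 22866 = -22746$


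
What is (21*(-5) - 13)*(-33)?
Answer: 3894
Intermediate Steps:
(21*(-5) - 13)*(-33) = (-105 - 13)*(-33) = -118*(-33) = 3894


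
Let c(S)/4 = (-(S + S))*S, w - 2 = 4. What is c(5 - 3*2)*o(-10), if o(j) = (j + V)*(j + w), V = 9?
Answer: -32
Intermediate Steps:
w = 6 (w = 2 + 4 = 6)
c(S) = -8*S² (c(S) = 4*((-(S + S))*S) = 4*((-2*S)*S) = 4*(-2*S²) = -8*S²)
o(j) = (6 + j)*(9 + j) (o(j) = (j + 9)*(j + 6) = (9 + j)*(6 + j) = (6 + j)*(9 + j))
c(5 - 3*2)*o(-10) = (-8*(5 - 3*2)²)*(54 + (-10)² + 15*(-10)) = (-8*(5 - 6)²)*(54 + 100 - 150) = -8*(-1)²*4 = -8*1*4 = -8*4 = -32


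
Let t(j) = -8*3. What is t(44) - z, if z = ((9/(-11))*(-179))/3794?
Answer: -1003227/41734 ≈ -24.039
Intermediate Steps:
t(j) = -24
z = 1611/41734 (z = ((9*(-1/11))*(-179))*(1/3794) = -9/11*(-179)*(1/3794) = (1611/11)*(1/3794) = 1611/41734 ≈ 0.038602)
t(44) - z = -24 - 1*1611/41734 = -24 - 1611/41734 = -1003227/41734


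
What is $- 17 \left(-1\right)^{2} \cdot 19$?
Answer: $-323$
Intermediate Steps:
$- 17 \left(-1\right)^{2} \cdot 19 = \left(-17\right) 1 \cdot 19 = \left(-17\right) 19 = -323$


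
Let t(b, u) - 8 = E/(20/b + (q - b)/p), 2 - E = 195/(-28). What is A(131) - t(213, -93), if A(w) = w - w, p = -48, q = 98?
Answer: -689012/59395 ≈ -11.601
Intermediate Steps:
E = 251/28 (E = 2 - 195/(-28) = 2 - 195*(-1)/28 = 2 - 1*(-195/28) = 2 + 195/28 = 251/28 ≈ 8.9643)
A(w) = 0
t(b, u) = 8 + 251/(28*(-49/24 + 20/b + b/48)) (t(b, u) = 8 + 251/(28*(20/b + (98 - b)/(-48))) = 8 + 251/(28*(20/b + (98 - b)*(-1/48))) = 8 + 251/(28*(20/b + (-49/24 + b/48))) = 8 + 251/(28*(-49/24 + 20/b + b/48)))
A(131) - t(213, -93) = 0 - 4*(13440 - 619*213 + 14*213²)/(7*(960 + 213² - 98*213)) = 0 - 4*(13440 - 131847 + 14*45369)/(7*(960 + 45369 - 20874)) = 0 - 4*(13440 - 131847 + 635166)/(7*25455) = 0 - 4*516759/(7*25455) = 0 - 1*689012/59395 = 0 - 689012/59395 = -689012/59395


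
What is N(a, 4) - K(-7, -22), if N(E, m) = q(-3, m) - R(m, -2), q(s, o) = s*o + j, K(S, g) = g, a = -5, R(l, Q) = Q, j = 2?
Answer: 14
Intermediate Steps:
q(s, o) = 2 + o*s (q(s, o) = s*o + 2 = o*s + 2 = 2 + o*s)
N(E, m) = 4 - 3*m (N(E, m) = (2 + m*(-3)) - 1*(-2) = (2 - 3*m) + 2 = 4 - 3*m)
N(a, 4) - K(-7, -22) = (4 - 3*4) - 1*(-22) = (4 - 12) + 22 = -8 + 22 = 14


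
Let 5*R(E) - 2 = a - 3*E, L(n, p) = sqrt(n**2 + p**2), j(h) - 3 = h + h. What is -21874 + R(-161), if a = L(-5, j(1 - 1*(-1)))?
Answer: -21777 + sqrt(74)/5 ≈ -21775.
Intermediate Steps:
j(h) = 3 + 2*h (j(h) = 3 + (h + h) = 3 + 2*h)
a = sqrt(74) (a = sqrt((-5)**2 + (3 + 2*(1 - 1*(-1)))**2) = sqrt(25 + (3 + 2*(1 + 1))**2) = sqrt(25 + (3 + 2*2)**2) = sqrt(25 + (3 + 4)**2) = sqrt(25 + 7**2) = sqrt(25 + 49) = sqrt(74) ≈ 8.6023)
R(E) = 2/5 - 3*E/5 + sqrt(74)/5 (R(E) = 2/5 + (sqrt(74) - 3*E)/5 = 2/5 + (-3*E/5 + sqrt(74)/5) = 2/5 - 3*E/5 + sqrt(74)/5)
-21874 + R(-161) = -21874 + (2/5 - 3/5*(-161) + sqrt(74)/5) = -21874 + (2/5 + 483/5 + sqrt(74)/5) = -21874 + (97 + sqrt(74)/5) = -21777 + sqrt(74)/5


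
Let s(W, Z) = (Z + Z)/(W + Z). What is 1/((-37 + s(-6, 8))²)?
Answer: 1/841 ≈ 0.0011891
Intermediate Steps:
s(W, Z) = 2*Z/(W + Z) (s(W, Z) = (2*Z)/(W + Z) = 2*Z/(W + Z))
1/((-37 + s(-6, 8))²) = 1/((-37 + 2*8/(-6 + 8))²) = 1/((-37 + 2*8/2)²) = 1/((-37 + 2*8*(½))²) = 1/((-37 + 8)²) = 1/((-29)²) = 1/841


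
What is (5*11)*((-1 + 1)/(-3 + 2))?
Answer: 0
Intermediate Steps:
(5*11)*((-1 + 1)/(-3 + 2)) = 55*(0/(-1)) = 55*(0*(-1)) = 55*0 = 0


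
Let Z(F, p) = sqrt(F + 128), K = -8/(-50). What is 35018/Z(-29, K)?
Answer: 35018*sqrt(11)/33 ≈ 3519.4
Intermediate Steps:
K = 4/25 (K = -8*(-1/50) = 4/25 ≈ 0.16000)
Z(F, p) = sqrt(128 + F)
35018/Z(-29, K) = 35018/(sqrt(128 - 29)) = 35018/(sqrt(99)) = 35018/((3*sqrt(11))) = 35018*(sqrt(11)/33) = 35018*sqrt(11)/33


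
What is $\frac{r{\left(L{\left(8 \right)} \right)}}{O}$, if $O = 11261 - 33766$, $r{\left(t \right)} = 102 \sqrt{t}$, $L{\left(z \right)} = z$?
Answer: $- \frac{204 \sqrt{2}}{22505} \approx -0.012819$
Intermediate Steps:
$O = -22505$ ($O = 11261 - 33766 = -22505$)
$\frac{r{\left(L{\left(8 \right)} \right)}}{O} = \frac{102 \sqrt{8}}{-22505} = 102 \cdot 2 \sqrt{2} \left(- \frac{1}{22505}\right) = 204 \sqrt{2} \left(- \frac{1}{22505}\right) = - \frac{204 \sqrt{2}}{22505}$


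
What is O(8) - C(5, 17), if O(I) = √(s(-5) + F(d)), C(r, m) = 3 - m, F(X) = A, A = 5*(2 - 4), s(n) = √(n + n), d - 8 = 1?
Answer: 14 + √(-10 + I*√10) ≈ 14.494 + 3.2006*I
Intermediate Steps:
d = 9 (d = 8 + 1 = 9)
s(n) = √2*√n (s(n) = √(2*n) = √2*√n)
A = -10 (A = 5*(-2) = -10)
F(X) = -10
O(I) = √(-10 + I*√10) (O(I) = √(√2*√(-5) - 10) = √(√2*(I*√5) - 10) = √(I*√10 - 10) = √(-10 + I*√10))
O(8) - C(5, 17) = √(-10 + I*√10) - (3 - 1*17) = √(-10 + I*√10) - (3 - 17) = √(-10 + I*√10) - 1*(-14) = √(-10 + I*√10) + 14 = 14 + √(-10 + I*√10)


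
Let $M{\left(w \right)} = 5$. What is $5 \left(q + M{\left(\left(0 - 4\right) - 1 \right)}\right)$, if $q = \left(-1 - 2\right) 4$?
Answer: $-35$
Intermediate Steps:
$q = -12$ ($q = \left(-3\right) 4 = -12$)
$5 \left(q + M{\left(\left(0 - 4\right) - 1 \right)}\right) = 5 \left(-12 + 5\right) = 5 \left(-7\right) = -35$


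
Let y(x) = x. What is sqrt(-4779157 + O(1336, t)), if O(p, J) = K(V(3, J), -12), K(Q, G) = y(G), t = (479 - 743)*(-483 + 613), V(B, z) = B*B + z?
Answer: I*sqrt(4779169) ≈ 2186.1*I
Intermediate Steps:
V(B, z) = z + B**2 (V(B, z) = B**2 + z = z + B**2)
t = -34320 (t = -264*130 = -34320)
K(Q, G) = G
O(p, J) = -12
sqrt(-4779157 + O(1336, t)) = sqrt(-4779157 - 12) = sqrt(-4779169) = I*sqrt(4779169)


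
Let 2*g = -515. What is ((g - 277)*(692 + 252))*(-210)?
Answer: 105959280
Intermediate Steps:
g = -515/2 (g = (½)*(-515) = -515/2 ≈ -257.50)
((g - 277)*(692 + 252))*(-210) = ((-515/2 - 277)*(692 + 252))*(-210) = -1069/2*944*(-210) = -504568*(-210) = 105959280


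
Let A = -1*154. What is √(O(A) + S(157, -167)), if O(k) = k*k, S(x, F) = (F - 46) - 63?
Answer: 4*√1465 ≈ 153.10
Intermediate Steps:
S(x, F) = -109 + F (S(x, F) = (-46 + F) - 63 = -109 + F)
A = -154
O(k) = k²
√(O(A) + S(157, -167)) = √((-154)² + (-109 - 167)) = √(23716 - 276) = √23440 = 4*√1465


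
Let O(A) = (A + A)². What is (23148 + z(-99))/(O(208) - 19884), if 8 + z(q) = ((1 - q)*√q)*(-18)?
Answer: 5785/38293 - 1350*I*√11/38293 ≈ 0.15107 - 0.11693*I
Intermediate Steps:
O(A) = 4*A² (O(A) = (2*A)² = 4*A²)
z(q) = -8 - 18*√q*(1 - q) (z(q) = -8 + ((1 - q)*√q)*(-18) = -8 + (√q*(1 - q))*(-18) = -8 - 18*√q*(1 - q))
(23148 + z(-99))/(O(208) - 19884) = (23148 + (-8 - 54*I*√11 + 18*(-99)^(3/2)))/(4*208² - 19884) = (23148 + (-8 - 54*I*√11 + 18*(-297*I*√11)))/(4*43264 - 19884) = (23148 + (-8 - 54*I*√11 - 5346*I*√11))/(173056 - 19884) = (23148 + (-8 - 5400*I*√11))/153172 = (23140 - 5400*I*√11)*(1/153172) = 5785/38293 - 1350*I*√11/38293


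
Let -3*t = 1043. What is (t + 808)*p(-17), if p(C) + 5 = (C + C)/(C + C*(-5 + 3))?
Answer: -9667/3 ≈ -3222.3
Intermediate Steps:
t = -1043/3 (t = -⅓*1043 = -1043/3 ≈ -347.67)
p(C) = -7 (p(C) = -5 + (C + C)/(C + C*(-5 + 3)) = -5 + (2*C)/(C + C*(-2)) = -5 + (2*C)/(C - 2*C) = -5 + (2*C)/((-C)) = -5 + (2*C)*(-1/C) = -5 - 2 = -7)
(t + 808)*p(-17) = (-1043/3 + 808)*(-7) = (1381/3)*(-7) = -9667/3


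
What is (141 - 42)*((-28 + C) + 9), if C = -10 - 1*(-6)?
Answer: -2277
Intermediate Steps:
C = -4 (C = -10 + 6 = -4)
(141 - 42)*((-28 + C) + 9) = (141 - 42)*((-28 - 4) + 9) = 99*(-32 + 9) = 99*(-23) = -2277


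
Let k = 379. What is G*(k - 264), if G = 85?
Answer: 9775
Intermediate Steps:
G*(k - 264) = 85*(379 - 264) = 85*115 = 9775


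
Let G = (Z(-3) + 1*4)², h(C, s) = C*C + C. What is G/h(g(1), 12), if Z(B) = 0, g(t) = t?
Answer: 8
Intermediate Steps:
h(C, s) = C + C² (h(C, s) = C² + C = C + C²)
G = 16 (G = (0 + 1*4)² = (0 + 4)² = 4² = 16)
G/h(g(1), 12) = 16/((1*(1 + 1))) = 16/((1*2)) = 16/2 = 16*(½) = 8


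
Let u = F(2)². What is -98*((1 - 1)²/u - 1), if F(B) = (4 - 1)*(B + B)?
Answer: 98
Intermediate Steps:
F(B) = 6*B (F(B) = 3*(2*B) = 6*B)
u = 144 (u = (6*2)² = 12² = 144)
-98*((1 - 1)²/u - 1) = -98*((1 - 1)²/144 - 1) = -98*(0²*(1/144) - 1) = -98*(0*(1/144) - 1) = -98*(0 - 1) = -98*(-1) = 98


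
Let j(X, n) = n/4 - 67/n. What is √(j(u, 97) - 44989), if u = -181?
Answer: I*√1692319327/194 ≈ 212.05*I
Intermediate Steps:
j(X, n) = -67/n + n/4 (j(X, n) = n*(¼) - 67/n = n/4 - 67/n = -67/n + n/4)
√(j(u, 97) - 44989) = √((-67/97 + (¼)*97) - 44989) = √((-67*1/97 + 97/4) - 44989) = √((-67/97 + 97/4) - 44989) = √(9141/388 - 44989) = √(-17446591/388) = I*√1692319327/194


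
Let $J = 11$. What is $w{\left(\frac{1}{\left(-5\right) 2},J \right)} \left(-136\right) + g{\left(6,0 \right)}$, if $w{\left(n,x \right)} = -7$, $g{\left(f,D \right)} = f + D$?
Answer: $958$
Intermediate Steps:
$g{\left(f,D \right)} = D + f$
$w{\left(\frac{1}{\left(-5\right) 2},J \right)} \left(-136\right) + g{\left(6,0 \right)} = \left(-7\right) \left(-136\right) + \left(0 + 6\right) = 952 + 6 = 958$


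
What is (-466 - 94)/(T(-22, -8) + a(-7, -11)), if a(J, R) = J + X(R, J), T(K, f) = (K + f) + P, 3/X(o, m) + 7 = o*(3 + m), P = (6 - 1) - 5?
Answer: 10360/683 ≈ 15.168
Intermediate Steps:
P = 0 (P = 5 - 5 = 0)
X(o, m) = 3/(-7 + o*(3 + m))
T(K, f) = K + f (T(K, f) = (K + f) + 0 = K + f)
a(J, R) = J + 3/(-7 + 3*R + J*R)
(-466 - 94)/(T(-22, -8) + a(-7, -11)) = (-466 - 94)/((-22 - 8) + (-7 + 3/(-7 + 3*(-11) - 7*(-11)))) = -560/(-30 + (-7 + 3/(-7 - 33 + 77))) = -560/(-30 + (-7 + 3/37)) = -560/(-30 - 256/37) = -560/(-1366/37) = -560*(-37/1366) = 10360/683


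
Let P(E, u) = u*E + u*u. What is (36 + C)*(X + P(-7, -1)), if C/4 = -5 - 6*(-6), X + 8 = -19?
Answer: -3040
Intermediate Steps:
P(E, u) = u² + E*u (P(E, u) = E*u + u² = u² + E*u)
X = -27 (X = -8 - 19 = -27)
C = 124 (C = 4*(-5 - 6*(-6)) = 4*(-5 + 36) = 4*31 = 124)
(36 + C)*(X + P(-7, -1)) = (36 + 124)*(-27 - (-7 - 1)) = 160*(-27 - 1*(-8)) = 160*(-27 + 8) = 160*(-19) = -3040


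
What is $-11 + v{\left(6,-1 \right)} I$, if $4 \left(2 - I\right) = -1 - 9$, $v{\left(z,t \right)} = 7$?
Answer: $\frac{41}{2} \approx 20.5$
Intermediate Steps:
$I = \frac{9}{2}$ ($I = 2 - \frac{-1 - 9}{4} = 2 - - \frac{5}{2} = 2 + \frac{5}{2} = \frac{9}{2} \approx 4.5$)
$-11 + v{\left(6,-1 \right)} I = -11 + 7 \cdot \frac{9}{2} = -11 + \frac{63}{2} = \frac{41}{2}$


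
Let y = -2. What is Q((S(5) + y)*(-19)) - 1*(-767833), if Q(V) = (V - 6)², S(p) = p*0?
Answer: 768857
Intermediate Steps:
S(p) = 0
Q(V) = (-6 + V)²
Q((S(5) + y)*(-19)) - 1*(-767833) = (-6 + (0 - 2)*(-19))² - 1*(-767833) = (-6 - 2*(-19))² + 767833 = (-6 + 38)² + 767833 = 32² + 767833 = 1024 + 767833 = 768857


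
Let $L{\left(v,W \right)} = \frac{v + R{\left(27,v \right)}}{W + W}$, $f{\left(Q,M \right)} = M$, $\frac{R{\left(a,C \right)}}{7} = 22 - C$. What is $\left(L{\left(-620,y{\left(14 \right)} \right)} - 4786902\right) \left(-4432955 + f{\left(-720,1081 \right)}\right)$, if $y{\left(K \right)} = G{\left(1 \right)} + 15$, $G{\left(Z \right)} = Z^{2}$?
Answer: $\frac{169715279844815}{8} \approx 2.1214 \cdot 10^{13}$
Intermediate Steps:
$R{\left(a,C \right)} = 154 - 7 C$ ($R{\left(a,C \right)} = 7 \left(22 - C\right) = 154 - 7 C$)
$y{\left(K \right)} = 16$ ($y{\left(K \right)} = 1^{2} + 15 = 1 + 15 = 16$)
$L{\left(v,W \right)} = \frac{154 - 6 v}{2 W}$ ($L{\left(v,W \right)} = \frac{v - \left(-154 + 7 v\right)}{W + W} = \frac{154 - 6 v}{2 W}$)
$\left(L{\left(-620,y{\left(14 \right)} \right)} - 4786902\right) \left(-4432955 + f{\left(-720,1081 \right)}\right) = \left(\frac{77 - -1860}{16} - 4786902\right) \left(-4432955 + 1081\right) = \left(\frac{77 + 1860}{16} - 4786902\right) \left(-4431874\right) = \left(\frac{1}{16} \cdot 1937 - 4786902\right) \left(-4431874\right) = \left(\frac{1937}{16} - 4786902\right) \left(-4431874\right) = \left(- \frac{76588495}{16}\right) \left(-4431874\right) = \frac{169715279844815}{8}$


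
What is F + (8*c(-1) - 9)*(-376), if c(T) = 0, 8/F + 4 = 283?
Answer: 944144/279 ≈ 3384.0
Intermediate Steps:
F = 8/279 (F = 8/(-4 + 283) = 8/279 ≈ 0.028674)
F + (8*c(-1) - 9)*(-376) = 8/279 + (8*0 - 9)*(-376) = 8/279 + (0 - 9)*(-376) = 8/279 - 9*(-376) = 8/279 + 3384 = 944144/279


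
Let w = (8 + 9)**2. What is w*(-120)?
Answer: -34680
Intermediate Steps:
w = 289 (w = 17**2 = 289)
w*(-120) = 289*(-120) = -34680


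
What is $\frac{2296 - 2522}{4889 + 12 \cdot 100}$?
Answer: $- \frac{226}{6089} \approx -0.037116$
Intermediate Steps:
$\frac{2296 - 2522}{4889 + 12 \cdot 100} = - \frac{226}{4889 + 1200} = - \frac{226}{6089}$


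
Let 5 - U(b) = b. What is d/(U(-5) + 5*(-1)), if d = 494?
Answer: 494/5 ≈ 98.800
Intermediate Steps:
U(b) = 5 - b
d/(U(-5) + 5*(-1)) = 494/((5 - 1*(-5)) + 5*(-1)) = 494/((5 + 5) - 5) = 494/(10 - 5) = 494/5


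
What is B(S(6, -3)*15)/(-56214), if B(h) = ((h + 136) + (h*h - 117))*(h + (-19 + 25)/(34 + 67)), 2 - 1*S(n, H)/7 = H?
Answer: -4881839413/1892538 ≈ -2579.5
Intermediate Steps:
S(n, H) = 14 - 7*H
B(h) = (6/101 + h)*(19 + h + h²) (B(h) = ((136 + h) + (h² - 117))*(h + 6/101) = ((136 + h) + (-117 + h²))*(h + 6*(1/101)) = (19 + h + h²)*(h + 6/101) = (19 + h + h²)*(6/101 + h) = (6/101 + h)*(19 + h + h²))
B(S(6, -3)*15)/(-56214) = (114/101 + ((14 - 7*(-3))*15)³ + 107*((14 - 7*(-3))*15)²/101 + 1925*((14 - 7*(-3))*15)/101)/(-56214) = (114/101 + ((14 + 21)*15)³ + 107*((14 + 21)*15)²/101 + 1925*((14 + 21)*15)/101)*(-1/56214) = (114/101 + (35*15)³ + 107*(35*15)²/101 + 1925*(35*15)/101)*(-1/56214) = (114/101 + 525³ + (107/101)*525² + (1925/101)*525)*(-1/56214) = (114/101 + 144703125 + (107/101)*275625 + 1010625/101)*(-1/56214) = (114/101 + 144703125 + 29491875/101 + 1010625/101)*(-1/56214) = (14645518239/101)*(-1/56214) = -4881839413/1892538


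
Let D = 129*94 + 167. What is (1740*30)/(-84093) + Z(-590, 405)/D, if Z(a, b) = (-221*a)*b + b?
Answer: 1480057100805/344585083 ≈ 4295.2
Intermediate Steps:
Z(a, b) = b - 221*a*b (Z(a, b) = -221*a*b + b = b - 221*a*b)
D = 12293 (D = 12126 + 167 = 12293)
(1740*30)/(-84093) + Z(-590, 405)/D = (1740*30)/(-84093) + (405*(1 - 221*(-590)))/12293 = 52200*(-1/84093) + (405*(1 + 130390))*(1/12293) = -17400/28031 + (405*130391)*(1/12293) = -17400/28031 + 52808355*(1/12293) = -17400/28031 + 52808355/12293 = 1480057100805/344585083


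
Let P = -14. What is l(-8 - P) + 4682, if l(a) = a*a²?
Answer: 4898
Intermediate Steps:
l(a) = a³
l(-8 - P) + 4682 = (-8 - 1*(-14))³ + 4682 = (-8 + 14)³ + 4682 = 6³ + 4682 = 216 + 4682 = 4898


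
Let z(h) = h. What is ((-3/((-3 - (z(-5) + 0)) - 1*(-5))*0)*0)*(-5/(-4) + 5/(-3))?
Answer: 0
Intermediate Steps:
((-3/((-3 - (z(-5) + 0)) - 1*(-5))*0)*0)*(-5/(-4) + 5/(-3)) = ((-3/((-3 - (-5 + 0)) - 1*(-5))*0)*0)*(-5/(-4) + 5/(-3)) = ((-3/((-3 - 1*(-5)) + 5)*0)*0)*(-5*(-1/4) + 5*(-1/3)) = ((-3/((-3 + 5) + 5)*0)*0)*(5/4 - 5/3) = ((-3/(2 + 5)*0)*0)*(-5/12) = ((-3/7*0)*0)*(-5/12) = ((-3*1/7*0)*0)*(-5/12) = (-3/7*0*0)*(-5/12) = (0*0)*(-5/12) = 0*(-5/12) = 0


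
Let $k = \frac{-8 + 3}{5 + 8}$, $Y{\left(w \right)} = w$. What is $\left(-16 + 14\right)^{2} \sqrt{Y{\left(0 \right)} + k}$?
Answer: $\frac{4 i \sqrt{65}}{13} \approx 2.4807 i$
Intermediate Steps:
$k = - \frac{5}{13} \approx -0.38462$
$\left(-16 + 14\right)^{2} \sqrt{Y{\left(0 \right)} + k} = \left(-16 + 14\right)^{2} \sqrt{0 - \frac{5}{13}} = \left(-2\right)^{2} \sqrt{- \frac{5}{13}} = 4 \frac{i \sqrt{65}}{13} = \frac{4 i \sqrt{65}}{13}$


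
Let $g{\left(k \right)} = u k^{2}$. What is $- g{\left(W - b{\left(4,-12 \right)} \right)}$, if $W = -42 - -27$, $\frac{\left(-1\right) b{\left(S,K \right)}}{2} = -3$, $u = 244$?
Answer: $-107604$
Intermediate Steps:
$b{\left(S,K \right)} = 6$ ($b{\left(S,K \right)} = \left(-2\right) \left(-3\right) = 6$)
$W = -15$ ($W = -42 + 27 = -15$)
$g{\left(k \right)} = 244 k^{2}$
$- g{\left(W - b{\left(4,-12 \right)} \right)} = - 244 \left(-15 - 6\right)^{2} = - 244 \left(-21\right)^{2} = - 244 \cdot 441 = \left(-1\right) 107604 = -107604$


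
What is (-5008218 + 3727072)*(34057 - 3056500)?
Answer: 3872190759678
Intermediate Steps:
(-5008218 + 3727072)*(34057 - 3056500) = -1281146*(-3022443) = 3872190759678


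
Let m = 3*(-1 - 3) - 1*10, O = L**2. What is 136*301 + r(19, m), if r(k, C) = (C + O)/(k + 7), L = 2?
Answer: 532159/13 ≈ 40935.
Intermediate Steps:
O = 4 (O = 2**2 = 4)
m = -22 (m = 3*(-4) - 10 = -12 - 10 = -22)
r(k, C) = (4 + C)/(7 + k) (r(k, C) = (C + 4)/(k + 7) = (4 + C)/(7 + k))
136*301 + r(19, m) = 136*301 + (4 - 22)/(7 + 19) = 40936 - 18/26 = 40936 + (1/26)*(-18) = 40936 - 9/13 = 532159/13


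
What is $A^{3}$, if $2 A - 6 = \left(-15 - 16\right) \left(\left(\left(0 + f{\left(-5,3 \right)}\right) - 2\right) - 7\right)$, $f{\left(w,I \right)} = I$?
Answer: $884736$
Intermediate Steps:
$A = 96$ ($A = 3 + \frac{\left(-15 - 16\right) \left(\left(\left(0 + 3\right) - 2\right) - 7\right)}{2} = 3 + \frac{\left(-31\right) \left(\left(3 - 2\right) - 7\right)}{2} = 3 + \frac{\left(-31\right) \left(1 - 7\right)}{2} = 3 + \frac{\left(-31\right) \left(-6\right)}{2} = 3 + \frac{1}{2} \cdot 186 = 3 + 93 = 96$)
$A^{3} = 96^{3} = 884736$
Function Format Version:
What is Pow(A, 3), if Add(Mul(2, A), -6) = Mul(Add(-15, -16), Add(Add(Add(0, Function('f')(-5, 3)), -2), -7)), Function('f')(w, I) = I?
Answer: 884736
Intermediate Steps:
A = 96 (A = Add(3, Mul(Rational(1, 2), Mul(Add(-15, -16), Add(Add(Add(0, 3), -2), -7)))) = Add(3, Mul(Rational(1, 2), Mul(-31, Add(Add(3, -2), -7)))) = Add(3, Mul(Rational(1, 2), Mul(-31, Add(1, -7)))) = Add(3, Mul(Rational(1, 2), Mul(-31, -6))) = Add(3, Mul(Rational(1, 2), 186)) = Add(3, 93) = 96)
Pow(A, 3) = Pow(96, 3) = 884736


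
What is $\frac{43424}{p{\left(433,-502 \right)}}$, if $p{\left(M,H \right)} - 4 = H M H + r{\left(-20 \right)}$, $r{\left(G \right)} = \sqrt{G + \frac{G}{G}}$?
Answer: $\frac{4738328568064}{11906680309765715} - \frac{43424 i \sqrt{19}}{11906680309765715} \approx 0.00039796 - 1.5897 \cdot 10^{-11} i$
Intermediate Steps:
$r{\left(G \right)} = \sqrt{1 + G}$ ($r{\left(G \right)} = \sqrt{G + 1} = \sqrt{1 + G}$)
$p{\left(M,H \right)} = 4 + i \sqrt{19} + M H^{2}$ ($p{\left(M,H \right)} = 4 + \left(H M H + \sqrt{1 - 20}\right) = 4 + \left(M H^{2} + \sqrt{-19}\right) = 4 + \left(M H^{2} + i \sqrt{19}\right) = 4 + \left(i \sqrt{19} + M H^{2}\right) = 4 + i \sqrt{19} + M H^{2}$)
$\frac{43424}{p{\left(433,-502 \right)}} = \frac{43424}{4 + i \sqrt{19} + 433 \left(-502\right)^{2}} = \frac{43424}{4 + i \sqrt{19} + 433 \cdot 252004} = \frac{43424}{4 + i \sqrt{19} + 109117732} = \frac{43424}{109117736 + i \sqrt{19}}$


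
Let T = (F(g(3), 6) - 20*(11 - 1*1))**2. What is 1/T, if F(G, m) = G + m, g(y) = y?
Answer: 1/36481 ≈ 2.7412e-5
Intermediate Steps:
T = 36481 (T = ((3 + 6) - 20*(11 - 1*1))**2 = (9 - 20*(11 - 1))**2 = (9 - 20*10)**2 = (9 - 200)**2 = (-191)**2 = 36481)
1/T = 1/36481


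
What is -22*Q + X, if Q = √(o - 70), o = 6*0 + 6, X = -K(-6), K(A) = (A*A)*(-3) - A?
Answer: 102 - 176*I ≈ 102.0 - 176.0*I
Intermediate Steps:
K(A) = -A - 3*A² (K(A) = A²*(-3) - A = -3*A² - A = -A - 3*A²)
X = 102 (X = -(-1)*(-6)*(1 + 3*(-6)) = -(-1)*(-6)*(1 - 18) = -(-1)*(-6)*(-17) = -1*(-102) = 102)
o = 6 (o = 0 + 6 = 6)
Q = 8*I (Q = √(6 - 70) = √(-64) = 8*I ≈ 8.0*I)
-22*Q + X = -176*I + 102 = 102 - 176*I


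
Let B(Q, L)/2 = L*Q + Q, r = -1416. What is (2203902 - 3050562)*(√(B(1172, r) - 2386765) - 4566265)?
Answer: 3866073924900 - 12699900*I*√25349 ≈ 3.8661e+12 - 2.022e+9*I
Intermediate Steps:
B(Q, L) = 2*Q + 2*L*Q (B(Q, L) = 2*(L*Q + Q) = 2*(Q + L*Q) = 2*Q + 2*L*Q)
(2203902 - 3050562)*(√(B(1172, r) - 2386765) - 4566265) = (2203902 - 3050562)*(√(2*1172*(1 - 1416) - 2386765) - 4566265) = -846660*(√(2*1172*(-1415) - 2386765) - 4566265) = -846660*(√(-3316760 - 2386765) - 4566265) = -846660*(√(-5703525) - 4566265) = -846660*(15*I*√25349 - 4566265) = -846660*(-4566265 + 15*I*√25349) = 3866073924900 - 12699900*I*√25349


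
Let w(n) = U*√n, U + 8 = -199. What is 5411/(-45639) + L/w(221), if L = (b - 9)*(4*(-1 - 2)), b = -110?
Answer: -5411/45639 - 28*√221/897 ≈ -0.58261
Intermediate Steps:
U = -207 (U = -8 - 199 = -207)
w(n) = -207*√n
L = 1428 (L = (-110 - 9)*(4*(-1 - 2)) = -476*(-3) = -119*(-12) = 1428)
5411/(-45639) + L/w(221) = 5411/(-45639) + 1428/((-207*√221)) = 5411*(-1/45639) + 1428*(-√221/45747) = -5411/45639 - 28*√221/897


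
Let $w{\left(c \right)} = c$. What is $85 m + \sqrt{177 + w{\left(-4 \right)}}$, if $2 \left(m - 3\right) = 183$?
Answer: $\frac{16065}{2} + \sqrt{173} \approx 8045.7$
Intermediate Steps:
$m = \frac{189}{2}$ ($m = 3 + \frac{1}{2} \cdot 183 = 3 + \frac{183}{2} = \frac{189}{2} \approx 94.5$)
$85 m + \sqrt{177 + w{\left(-4 \right)}} = 85 \cdot \frac{189}{2} + \sqrt{177 - 4} = \frac{16065}{2} + \sqrt{173}$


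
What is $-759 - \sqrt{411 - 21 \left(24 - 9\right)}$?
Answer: $-759 - 4 \sqrt{6} \approx -768.8$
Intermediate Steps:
$-759 - \sqrt{411 - 21 \left(24 - 9\right)} = -759 - \sqrt{411 - 315} = -759 - \sqrt{96} = -759 - 4 \sqrt{6}$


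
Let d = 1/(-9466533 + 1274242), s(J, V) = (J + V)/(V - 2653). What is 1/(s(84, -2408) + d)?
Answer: 5923026393/2719839889 ≈ 2.1777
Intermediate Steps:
s(J, V) = (J + V)/(-2653 + V)
d = -1/8192291 (d = 1/(-8192291) = -1/8192291 ≈ -1.2207e-7)
1/(s(84, -2408) + d) = 1/((84 - 2408)/(-2653 - 2408) - 1/8192291) = 1/(-2324/(-5061) - 1/8192291) = 1/(-1/5061*(-2324) - 1/8192291) = 1/(332/723 - 1/8192291) = 1/(2719839889/5923026393) = 5923026393/2719839889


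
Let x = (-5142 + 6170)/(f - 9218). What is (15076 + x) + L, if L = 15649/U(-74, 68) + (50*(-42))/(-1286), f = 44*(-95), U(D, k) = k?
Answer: 4483730306833/292907076 ≈ 15308.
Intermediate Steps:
f = -4180
L = 10133707/43724 (L = 15649/68 + (50*(-42))/(-1286) = 15649*(1/68) - 2100*(-1/1286) = 15649/68 + 1050/643 = 10133707/43724 ≈ 231.77)
x = -514/6699 (x = (-5142 + 6170)/(-4180 - 9218) = 1028/(-13398) = 1028*(-1/13398) = -514/6699 ≈ -0.076728)
(15076 + x) + L = (15076 - 514/6699) + 10133707/43724 = 100993610/6699 + 10133707/43724 = 4483730306833/292907076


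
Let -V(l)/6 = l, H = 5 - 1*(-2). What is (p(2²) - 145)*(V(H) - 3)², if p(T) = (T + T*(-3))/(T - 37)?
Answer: -3224475/11 ≈ -2.9313e+5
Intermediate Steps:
H = 7 (H = 5 + 2 = 7)
V(l) = -6*l
p(T) = -2*T/(-37 + T) (p(T) = (T - 3*T)/(-37 + T) = (-2*T)/(-37 + T) = -2*T/(-37 + T))
(p(2²) - 145)*(V(H) - 3)² = (-2*2²/(-37 + 2²) - 145)*(-6*7 - 3)² = (-2*4/(-37 + 4) - 145)*(-42 - 3)² = (-2*4/(-33) - 145)*(-45)² = (-2*4*(-1/33) - 145)*2025 = (8/33 - 145)*2025 = -4777/33*2025 = -3224475/11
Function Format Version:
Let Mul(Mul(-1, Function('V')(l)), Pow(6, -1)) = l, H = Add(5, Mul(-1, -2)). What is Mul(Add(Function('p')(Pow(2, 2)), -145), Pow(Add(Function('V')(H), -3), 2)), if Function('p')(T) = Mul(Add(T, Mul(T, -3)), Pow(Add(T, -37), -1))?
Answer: Rational(-3224475, 11) ≈ -2.9313e+5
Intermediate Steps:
H = 7 (H = Add(5, 2) = 7)
Function('V')(l) = Mul(-6, l)
Function('p')(T) = Mul(-2, T, Pow(Add(-37, T), -1)) (Function('p')(T) = Mul(Add(T, Mul(-3, T)), Pow(Add(-37, T), -1)) = Mul(Mul(-2, T), Pow(Add(-37, T), -1)) = Mul(-2, T, Pow(Add(-37, T), -1)))
Mul(Add(Function('p')(Pow(2, 2)), -145), Pow(Add(Function('V')(H), -3), 2)) = Mul(Add(Mul(-2, Pow(2, 2), Pow(Add(-37, Pow(2, 2)), -1)), -145), Pow(Add(Mul(-6, 7), -3), 2)) = Mul(Add(Mul(-2, 4, Pow(Add(-37, 4), -1)), -145), Pow(Add(-42, -3), 2)) = Mul(Add(Mul(-2, 4, Pow(-33, -1)), -145), Pow(-45, 2)) = Mul(Add(Mul(-2, 4, Rational(-1, 33)), -145), 2025) = Mul(Add(Rational(8, 33), -145), 2025) = Mul(Rational(-4777, 33), 2025) = Rational(-3224475, 11)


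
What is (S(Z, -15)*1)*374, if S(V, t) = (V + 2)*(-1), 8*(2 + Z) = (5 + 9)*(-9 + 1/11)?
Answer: 5831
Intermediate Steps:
Z = -387/22 (Z = -2 + ((5 + 9)*(-9 + 1/11))/8 = -2 + (14*(-9 + 1/11))/8 = -2 + (14*(-98/11))/8 = -2 + (⅛)*(-1372/11) = -2 - 343/22 = -387/22 ≈ -17.591)
S(V, t) = -2 - V (S(V, t) = (2 + V)*(-1) = -2 - V)
(S(Z, -15)*1)*374 = ((-2 - 1*(-387/22))*1)*374 = ((-2 + 387/22)*1)*374 = ((343/22)*1)*374 = (343/22)*374 = 5831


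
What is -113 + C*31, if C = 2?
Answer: -51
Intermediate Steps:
-113 + C*31 = -113 + 2*31 = -113 + 62 = -51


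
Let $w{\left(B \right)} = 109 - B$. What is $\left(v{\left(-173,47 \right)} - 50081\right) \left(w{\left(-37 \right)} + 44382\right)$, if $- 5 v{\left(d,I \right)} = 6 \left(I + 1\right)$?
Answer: $- \frac{11162857904}{5} \approx -2.2326 \cdot 10^{9}$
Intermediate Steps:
$v{\left(d,I \right)} = - \frac{6}{5} - \frac{6 I}{5}$ ($v{\left(d,I \right)} = - \frac{6 \left(I + 1\right)}{5} = - \frac{6 \left(1 + I\right)}{5} = - \frac{6 + 6 I}{5} = - \frac{6}{5} - \frac{6 I}{5}$)
$\left(v{\left(-173,47 \right)} - 50081\right) \left(w{\left(-37 \right)} + 44382\right) = \left(\left(- \frac{6}{5} - \frac{282}{5}\right) - 50081\right) \left(\left(109 - -37\right) + 44382\right) = \left(\left(- \frac{6}{5} - \frac{282}{5}\right) - 50081\right) \left(\left(109 + 37\right) + 44382\right) = \left(- \frac{288}{5} - 50081\right) \left(146 + 44382\right) = \left(- \frac{250693}{5}\right) 44528 = - \frac{11162857904}{5}$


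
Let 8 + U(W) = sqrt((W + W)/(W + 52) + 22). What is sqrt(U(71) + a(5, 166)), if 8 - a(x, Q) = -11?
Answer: sqrt(166419 + 492*sqrt(21894))/123 ≈ 3.9764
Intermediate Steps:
U(W) = -8 + sqrt(22 + 2*W/(52 + W)) (U(W) = -8 + sqrt((W + W)/(W + 52) + 22) = -8 + sqrt((2*W)/(52 + W) + 22) = -8 + sqrt(2*W/(52 + W) + 22) = -8 + sqrt(22 + 2*W/(52 + W)))
a(x, Q) = 19 (a(x, Q) = 8 - 1*(-11) = 8 + 11 = 19)
sqrt(U(71) + a(5, 166)) = sqrt((-8 + 2*sqrt(2)*sqrt((143 + 3*71)/(52 + 71))) + 19) = sqrt((-8 + 2*sqrt(2)*sqrt((143 + 213)/123)) + 19) = sqrt((-8 + 2*sqrt(2)*sqrt((1/123)*356)) + 19) = sqrt((-8 + 2*sqrt(2)*sqrt(356/123)) + 19) = sqrt((-8 + 2*sqrt(2)*(2*sqrt(10947)/123)) + 19) = sqrt((-8 + 4*sqrt(21894)/123) + 19) = sqrt(11 + 4*sqrt(21894)/123)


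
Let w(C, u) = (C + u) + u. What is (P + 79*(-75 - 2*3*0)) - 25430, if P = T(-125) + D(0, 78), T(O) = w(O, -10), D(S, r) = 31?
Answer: -31469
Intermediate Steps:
w(C, u) = C + 2*u
T(O) = -20 + O (T(O) = O + 2*(-10) = O - 20 = -20 + O)
P = -114 (P = (-20 - 125) + 31 = -145 + 31 = -114)
(P + 79*(-75 - 2*3*0)) - 25430 = (-114 + 79*(-75 - 2*3*0)) - 25430 = (-114 + 79*(-75 - 6*0)) - 25430 = (-114 + 79*(-75 + 0)) - 25430 = (-114 + 79*(-75)) - 25430 = (-114 - 5925) - 25430 = -6039 - 25430 = -31469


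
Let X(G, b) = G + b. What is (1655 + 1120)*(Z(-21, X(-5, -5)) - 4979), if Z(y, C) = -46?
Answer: -13944375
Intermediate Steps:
(1655 + 1120)*(Z(-21, X(-5, -5)) - 4979) = (1655 + 1120)*(-46 - 4979) = 2775*(-5025) = -13944375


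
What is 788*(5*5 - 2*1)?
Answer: 18124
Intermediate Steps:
788*(5*5 - 2*1) = 788*(25 - 2) = 788*23 = 18124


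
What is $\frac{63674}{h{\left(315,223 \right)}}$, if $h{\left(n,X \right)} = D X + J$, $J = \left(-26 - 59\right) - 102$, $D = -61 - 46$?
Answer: $- \frac{31837}{12024} \approx -2.6478$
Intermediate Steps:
$D = -107$ ($D = -61 - 46 = -107$)
$J = -187$ ($J = -85 - 102 = -187$)
$h{\left(n,X \right)} = -187 - 107 X$ ($h{\left(n,X \right)} = - 107 X - 187 = -187 - 107 X$)
$\frac{63674}{h{\left(315,223 \right)}} = \frac{63674}{-187 - 23861} = \frac{63674}{-24048} = 63674 \left(- \frac{1}{24048}\right) = - \frac{31837}{12024}$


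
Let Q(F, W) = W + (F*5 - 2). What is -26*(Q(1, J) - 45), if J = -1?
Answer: 1118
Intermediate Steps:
Q(F, W) = -2 + W + 5*F (Q(F, W) = W + (5*F - 2) = W + (-2 + 5*F) = -2 + W + 5*F)
-26*(Q(1, J) - 45) = -26*((-2 - 1 + 5*1) - 45) = -26*((-2 - 1 + 5) - 45) = -26*(2 - 45) = -26*(-43) = 1118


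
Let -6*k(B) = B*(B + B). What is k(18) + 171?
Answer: 63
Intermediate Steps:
k(B) = -B**2/3 (k(B) = -B*(B + B)/6 = -B*2*B/6 = -B**2/3)
k(18) + 171 = -1/3*18**2 + 171 = -1/3*324 + 171 = -108 + 171 = 63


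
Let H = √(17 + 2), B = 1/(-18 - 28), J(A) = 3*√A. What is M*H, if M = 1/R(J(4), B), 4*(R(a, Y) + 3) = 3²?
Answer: -4*√19/3 ≈ -5.8119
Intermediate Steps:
B = -1/46 (B = 1/(-46) = -1/46 ≈ -0.021739)
R(a, Y) = -¾ (R(a, Y) = -3 + (¼)*3² = -3 + (¼)*9 = -3 + 9/4 = -¾)
M = -4/3 (M = 1/(-¾) = -4/3 ≈ -1.3333)
H = √19 ≈ 4.3589
M*H = -4*√19/3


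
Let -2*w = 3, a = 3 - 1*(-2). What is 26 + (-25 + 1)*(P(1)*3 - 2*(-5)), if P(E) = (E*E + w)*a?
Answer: -34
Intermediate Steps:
a = 5 (a = 3 + 2 = 5)
w = -3/2 (w = -½*3 = -3/2 ≈ -1.5000)
P(E) = -15/2 + 5*E² (P(E) = (E*E - 3/2)*5 = (E² - 3/2)*5 = (-3/2 + E²)*5 = -15/2 + 5*E²)
26 + (-25 + 1)*(P(1)*3 - 2*(-5)) = 26 + (-25 + 1)*((-15/2 + 5*1²)*3 - 2*(-5)) = 26 - 24*((-15/2 + 5*1)*3 + 10) = 26 - 24*((-15/2 + 5)*3 + 10) = 26 - 24*(-5/2*3 + 10) = 26 - 24*(-15/2 + 10) = 26 - 24*5/2 = 26 - 60 = -34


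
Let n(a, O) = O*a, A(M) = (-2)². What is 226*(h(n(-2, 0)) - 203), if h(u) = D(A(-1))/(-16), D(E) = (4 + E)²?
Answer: -46782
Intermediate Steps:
A(M) = 4
h(u) = -4 (h(u) = (4 + 4)²/(-16) = 8²*(-1/16) = 64*(-1/16) = -4)
226*(h(n(-2, 0)) - 203) = 226*(-4 - 203) = 226*(-207) = -46782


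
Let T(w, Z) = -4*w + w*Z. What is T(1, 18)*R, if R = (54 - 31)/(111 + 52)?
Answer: 322/163 ≈ 1.9755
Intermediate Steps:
T(w, Z) = -4*w + Z*w
R = 23/163 ≈ 0.14110
T(1, 18)*R = (1*(-4 + 18))*(23/163) = (1*14)*(23/163) = 14*(23/163) = 322/163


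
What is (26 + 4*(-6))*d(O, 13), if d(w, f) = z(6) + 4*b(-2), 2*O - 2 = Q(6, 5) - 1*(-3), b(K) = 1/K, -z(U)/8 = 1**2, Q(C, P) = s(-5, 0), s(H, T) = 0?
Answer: -20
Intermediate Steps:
Q(C, P) = 0
z(U) = -8 (z(U) = -8*1**2 = -8*1 = -8)
O = 5/2 (O = 1 + (0 - 1*(-3))/2 = 1 + (0 + 3)/2 = 1 + (1/2)*3 = 1 + 3/2 = 5/2 ≈ 2.5000)
d(w, f) = -10 (d(w, f) = -8 + 4/(-2) = -8 + 4*(-1/2) = -8 - 2 = -10)
(26 + 4*(-6))*d(O, 13) = (26 + 4*(-6))*(-10) = (26 - 24)*(-10) = 2*(-10) = -20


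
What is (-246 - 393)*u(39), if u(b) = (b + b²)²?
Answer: -1555070400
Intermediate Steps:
(-246 - 393)*u(39) = (-246 - 393)*(39²*(1 + 39)²) = -971919*40² = -971919*1600 = -639*2433600 = -1555070400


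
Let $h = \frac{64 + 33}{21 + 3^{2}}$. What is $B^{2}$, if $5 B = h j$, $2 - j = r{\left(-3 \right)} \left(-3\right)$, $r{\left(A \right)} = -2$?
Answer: $\frac{37636}{5625} \approx 6.6908$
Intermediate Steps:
$j = -4$ ($j = 2 - \left(-2\right) \left(-3\right) = 2 - 6 = -4$)
$h = \frac{97}{30}$ ($h = \frac{97}{21 + 9} = \frac{97}{30} \approx 3.2333$)
$B = - \frac{194}{75}$ ($B = \frac{\frac{97}{30} \left(-4\right)}{5} = \frac{1}{5} \left(- \frac{194}{15}\right) = - \frac{194}{75} \approx -2.5867$)
$B^{2} = \left(- \frac{194}{75}\right)^{2} = \frac{37636}{5625}$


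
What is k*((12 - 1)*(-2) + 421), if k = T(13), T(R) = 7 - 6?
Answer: 399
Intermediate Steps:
T(R) = 1
k = 1
k*((12 - 1)*(-2) + 421) = 1*((12 - 1)*(-2) + 421) = 1*(11*(-2) + 421) = 1*(-22 + 421) = 1*399 = 399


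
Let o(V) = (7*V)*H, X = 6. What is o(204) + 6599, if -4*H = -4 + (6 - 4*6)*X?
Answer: 46583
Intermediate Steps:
H = 28 (H = -(-4 + (6 - 4*6)*6)/4 = -(-4 + (6 - 24)*6)/4 = -(-4 - 18*6)/4 = -(-4 - 108)/4 = -¼*(-112) = 28)
o(V) = 196*V (o(V) = (7*V)*28 = 196*V)
o(204) + 6599 = 196*204 + 6599 = 39984 + 6599 = 46583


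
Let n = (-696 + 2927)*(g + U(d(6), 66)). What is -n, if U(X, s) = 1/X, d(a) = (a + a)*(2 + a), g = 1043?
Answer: -223387799/96 ≈ -2.3270e+6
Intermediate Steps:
d(a) = 2*a*(2 + a) (d(a) = (2*a)*(2 + a) = 2*a*(2 + a))
n = 223387799/96 (n = (-696 + 2927)*(1043 + 1/(2*6*(2 + 6))) = 2231*(1043 + 1/(2*6*8)) = 2231*(1043 + 1/96) = 2231*(100129/96) = 223387799/96 ≈ 2.3270e+6)
-n = -1*223387799/96 = -223387799/96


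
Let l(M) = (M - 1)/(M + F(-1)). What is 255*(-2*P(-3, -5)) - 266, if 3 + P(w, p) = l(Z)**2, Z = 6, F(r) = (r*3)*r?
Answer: 29878/27 ≈ 1106.6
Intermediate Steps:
F(r) = 3*r**2 (F(r) = (3*r)*r = 3*r**2)
l(M) = (-1 + M)/(3 + M) (l(M) = (M - 1)/(M + 3*(-1)**2) = (-1 + M)/(M + 3*1) = (-1 + M)/(M + 3) = (-1 + M)/(3 + M))
P(w, p) = -218/81 (P(w, p) = -3 + ((-1 + 6)/(3 + 6))**2 = -3 + (5/9)**2 = -3 + 25/81 = -218/81)
255*(-2*P(-3, -5)) - 266 = 255*(-2*(-218/81)) - 266 = 255*(436/81) - 266 = 37060/27 - 266 = 29878/27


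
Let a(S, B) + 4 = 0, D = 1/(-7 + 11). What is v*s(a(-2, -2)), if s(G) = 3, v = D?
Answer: ¾ ≈ 0.75000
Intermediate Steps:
D = ¼ (D = 1/4 = ¼ ≈ 0.25000)
a(S, B) = -4 (a(S, B) = -4 + 0 = -4)
v = ¼ ≈ 0.25000
v*s(a(-2, -2)) = (¼)*3 = ¾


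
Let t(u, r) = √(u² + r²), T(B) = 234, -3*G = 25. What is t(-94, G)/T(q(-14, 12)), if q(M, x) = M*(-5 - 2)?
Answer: √80149/702 ≈ 0.40329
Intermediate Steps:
G = -25/3 (G = -⅓*25 = -25/3 ≈ -8.3333)
q(M, x) = -7*M (q(M, x) = M*(-7) = -7*M)
t(u, r) = √(r² + u²)
t(-94, G)/T(q(-14, 12)) = √((-25/3)² + (-94)²)/234 = √(625/9 + 8836)*(1/234) = √(80149/9)*(1/234) = (√80149/3)*(1/234) = √80149/702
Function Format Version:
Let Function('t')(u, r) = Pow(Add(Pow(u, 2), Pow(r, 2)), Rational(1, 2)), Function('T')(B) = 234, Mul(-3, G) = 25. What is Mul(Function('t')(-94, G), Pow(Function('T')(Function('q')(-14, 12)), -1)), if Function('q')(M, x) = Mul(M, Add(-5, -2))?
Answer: Mul(Rational(1, 702), Pow(80149, Rational(1, 2))) ≈ 0.40329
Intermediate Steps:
G = Rational(-25, 3) (G = Mul(Rational(-1, 3), 25) = Rational(-25, 3) ≈ -8.3333)
Function('q')(M, x) = Mul(-7, M) (Function('q')(M, x) = Mul(M, -7) = Mul(-7, M))
Function('t')(u, r) = Pow(Add(Pow(r, 2), Pow(u, 2)), Rational(1, 2))
Mul(Function('t')(-94, G), Pow(Function('T')(Function('q')(-14, 12)), -1)) = Mul(Pow(Add(Pow(Rational(-25, 3), 2), Pow(-94, 2)), Rational(1, 2)), Pow(234, -1)) = Mul(Pow(Add(Rational(625, 9), 8836), Rational(1, 2)), Rational(1, 234)) = Mul(Pow(Rational(80149, 9), Rational(1, 2)), Rational(1, 234)) = Mul(Mul(Rational(1, 3), Pow(80149, Rational(1, 2))), Rational(1, 234)) = Mul(Rational(1, 702), Pow(80149, Rational(1, 2)))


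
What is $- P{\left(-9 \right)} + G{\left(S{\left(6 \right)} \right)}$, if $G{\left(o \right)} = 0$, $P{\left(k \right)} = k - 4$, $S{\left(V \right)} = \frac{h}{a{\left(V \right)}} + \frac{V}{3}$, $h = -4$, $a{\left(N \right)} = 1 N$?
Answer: $13$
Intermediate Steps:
$a{\left(N \right)} = N$
$S{\left(V \right)} = - \frac{4}{V} + \frac{V}{3}$
$P{\left(k \right)} = -4 + k$
$- P{\left(-9 \right)} + G{\left(S{\left(6 \right)} \right)} = - (-4 - 9) + 0 = \left(-1\right) \left(-13\right) + 0 = 13 + 0 = 13$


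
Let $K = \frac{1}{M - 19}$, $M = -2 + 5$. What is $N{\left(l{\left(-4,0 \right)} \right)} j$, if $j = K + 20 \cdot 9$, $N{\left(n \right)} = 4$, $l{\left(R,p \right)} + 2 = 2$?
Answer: $\frac{2879}{4} \approx 719.75$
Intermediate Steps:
$M = 3$
$K = - \frac{1}{16}$ ($K = \frac{1}{3 - 19} = \frac{1}{-16} = - \frac{1}{16} \approx -0.0625$)
$l{\left(R,p \right)} = 0$ ($l{\left(R,p \right)} = -2 + 2 = 0$)
$j = \frac{2879}{16}$ ($j = - \frac{1}{16} + 20 \cdot 9 = - \frac{1}{16} + 180 = \frac{2879}{16} \approx 179.94$)
$N{\left(l{\left(-4,0 \right)} \right)} j = 4 \cdot \frac{2879}{16} = \frac{2879}{4}$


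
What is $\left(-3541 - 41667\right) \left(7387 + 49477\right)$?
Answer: $-2570707712$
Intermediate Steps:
$\left(-3541 - 41667\right) \left(7387 + 49477\right) = \left(-45208\right) 56864 = -2570707712$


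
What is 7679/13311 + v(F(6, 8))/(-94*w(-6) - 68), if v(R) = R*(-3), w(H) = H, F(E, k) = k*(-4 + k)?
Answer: 158183/412641 ≈ 0.38334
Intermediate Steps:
v(R) = -3*R
7679/13311 + v(F(6, 8))/(-94*w(-6) - 68) = 7679/13311 + (-24*(-4 + 8))/(-94*(-6) - 68) = 7679*(1/13311) + (-24*4)/(564 - 68) = 7679/13311 - 3*32/496 = 7679/13311 - 96*1/496 = 7679/13311 - 6/31 = 158183/412641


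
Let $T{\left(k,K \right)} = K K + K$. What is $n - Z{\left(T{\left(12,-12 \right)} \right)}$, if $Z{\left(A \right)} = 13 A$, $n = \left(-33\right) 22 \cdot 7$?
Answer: $-6798$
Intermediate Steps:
$n = -5082$ ($n = \left(-726\right) 7 = -5082$)
$T{\left(k,K \right)} = K + K^{2}$ ($T{\left(k,K \right)} = K^{2} + K = K + K^{2}$)
$n - Z{\left(T{\left(12,-12 \right)} \right)} = -5082 - 13 \left(- 12 \left(1 - 12\right)\right) = -5082 - 13 \left(\left(-12\right) \left(-11\right)\right) = -5082 - 13 \cdot 132 = -5082 - 1716 = -6798$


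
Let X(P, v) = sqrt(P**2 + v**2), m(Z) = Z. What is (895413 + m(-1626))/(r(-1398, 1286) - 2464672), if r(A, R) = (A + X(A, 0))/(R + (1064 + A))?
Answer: -893787/2464672 ≈ -0.36264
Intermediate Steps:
r(A, R) = (A + sqrt(A**2))/(1064 + A + R) (r(A, R) = (A + sqrt(A**2 + 0**2))/(R + (1064 + A)) = (A + sqrt(A**2 + 0))/(1064 + A + R) = (A + sqrt(A**2))/(1064 + A + R))
(895413 + m(-1626))/(r(-1398, 1286) - 2464672) = (895413 - 1626)/((-1398 + sqrt((-1398)**2))/(1064 - 1398 + 1286) - 2464672) = 893787/((-1398 + sqrt(1954404))/952 - 2464672) = 893787/((-1398 + 1398)/952 - 2464672) = 893787/((1/952)*0 - 2464672) = 893787/(0 - 2464672) = 893787/(-2464672) = 893787*(-1/2464672) = -893787/2464672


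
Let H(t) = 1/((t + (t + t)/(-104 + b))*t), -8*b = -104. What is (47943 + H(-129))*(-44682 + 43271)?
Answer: -100189370472478/1481049 ≈ -6.7648e+7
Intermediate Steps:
b = 13 (b = -1/8*(-104) = 13)
H(t) = 91/(89*t**2) (H(t) = 1/((t + (t + t)/(-104 + 13))*t) = 1/((t + (2*t)/(-91))*t) = 1/((t + (2*t)*(-1/91))*t) = 1/((t - 2*t/91)*t) = 1/(((89*t/91))*t) = (91/(89*t))/t = 91/(89*t**2))
(47943 + H(-129))*(-44682 + 43271) = (47943 + (91/89)/(-129)**2)*(-44682 + 43271) = (47943 + (91/89)*(1/16641))*(-1411) = (47943 + 91/1481049)*(-1411) = (71005932298/1481049)*(-1411) = -100189370472478/1481049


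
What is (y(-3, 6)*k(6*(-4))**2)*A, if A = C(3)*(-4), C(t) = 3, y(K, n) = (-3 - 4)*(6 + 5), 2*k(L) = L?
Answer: 133056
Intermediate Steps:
k(L) = L/2
y(K, n) = -77 (y(K, n) = -7*11 = -77)
A = -12 (A = 3*(-4) = -12)
(y(-3, 6)*k(6*(-4))**2)*A = -77*((6*(-4))/2)**2*(-12) = -77*((1/2)*(-24))**2*(-12) = -77*(-12)**2*(-12) = -77*144*(-12) = -11088*(-12) = 133056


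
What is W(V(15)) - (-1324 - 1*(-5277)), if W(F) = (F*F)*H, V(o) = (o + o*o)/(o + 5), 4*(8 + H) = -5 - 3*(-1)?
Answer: -5177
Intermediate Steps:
H = -17/2 (H = -8 + (-5 - 3*(-1))/4 = -8 + (-5 + 3)/4 = -8 + (¼)*(-2) = -8 - ½ = -17/2 ≈ -8.5000)
V(o) = (o + o²)/(5 + o)
W(F) = -17*F²/2 (W(F) = (F*F)*(-17/2) = F²*(-17/2) = -17*F²/2)
W(V(15)) - (-1324 - 1*(-5277)) = -17*225*(1 + 15)²/(5 + 15)²/2 - (-1324 - 1*(-5277)) = -17*(15*16/20)²/2 - (-1324 + 5277) = -17*(15*(1/20)*16)²/2 - 1*3953 = -17/2*12² - 3953 = -17/2*144 - 3953 = -1224 - 3953 = -5177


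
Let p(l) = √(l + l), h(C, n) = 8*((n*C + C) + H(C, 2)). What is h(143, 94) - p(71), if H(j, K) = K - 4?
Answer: 108664 - √142 ≈ 1.0865e+5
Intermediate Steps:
H(j, K) = -4 + K
h(C, n) = -16 + 8*C + 8*C*n (h(C, n) = 8*((n*C + C) + (-4 + 2)) = 8*((C*n + C) - 2) = 8*((C + C*n) - 2) = 8*(-2 + C + C*n) = -16 + 8*C + 8*C*n)
p(l) = √2*√l (p(l) = √(2*l) = √2*√l)
h(143, 94) - p(71) = (-16 + 8*143 + 8*143*94) - √2*√71 = (-16 + 1144 + 107536) - √142 = 108664 - √142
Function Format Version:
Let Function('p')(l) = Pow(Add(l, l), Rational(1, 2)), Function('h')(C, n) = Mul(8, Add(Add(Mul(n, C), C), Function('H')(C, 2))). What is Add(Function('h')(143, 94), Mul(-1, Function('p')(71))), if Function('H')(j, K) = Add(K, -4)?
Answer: Add(108664, Mul(-1, Pow(142, Rational(1, 2)))) ≈ 1.0865e+5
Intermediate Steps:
Function('H')(j, K) = Add(-4, K)
Function('h')(C, n) = Add(-16, Mul(8, C), Mul(8, C, n)) (Function('h')(C, n) = Mul(8, Add(Add(Mul(n, C), C), Add(-4, 2))) = Mul(8, Add(Add(Mul(C, n), C), -2)) = Mul(8, Add(Add(C, Mul(C, n)), -2)) = Mul(8, Add(-2, C, Mul(C, n))) = Add(-16, Mul(8, C), Mul(8, C, n)))
Function('p')(l) = Mul(Pow(2, Rational(1, 2)), Pow(l, Rational(1, 2))) (Function('p')(l) = Pow(Mul(2, l), Rational(1, 2)) = Mul(Pow(2, Rational(1, 2)), Pow(l, Rational(1, 2))))
Add(Function('h')(143, 94), Mul(-1, Function('p')(71))) = Add(Add(-16, Mul(8, 143), Mul(8, 143, 94)), Mul(-1, Mul(Pow(2, Rational(1, 2)), Pow(71, Rational(1, 2))))) = Add(Add(-16, 1144, 107536), Mul(-1, Pow(142, Rational(1, 2)))) = Add(108664, Mul(-1, Pow(142, Rational(1, 2))))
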